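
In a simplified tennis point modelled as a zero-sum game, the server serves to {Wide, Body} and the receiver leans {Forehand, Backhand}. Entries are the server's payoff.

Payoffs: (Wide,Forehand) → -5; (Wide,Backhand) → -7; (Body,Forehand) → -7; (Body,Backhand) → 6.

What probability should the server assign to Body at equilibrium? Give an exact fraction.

Row minima: Wide → -7, Body → -7; maximin = -7.
Column maxima: Forehand → -5, Backhand → 6; minimax = -5.
-7 ≠ -5, so there is no saddle point; optimal play is mixed.
Let the server play Wide with probability p. Expected payoff against Forehand: (-5)p + (-7)(1−p) = 2p − 7; against Backhand: (-7)p + 6(1−p) = −13p + 6.
Setting these equal: 2p − 7 = −13p + 6 ⇒ 15p = 13 ⇒ p = 13/15, and the value is (2)·(13/15) − 7 = -79/15.
For the receiver: with q = P(Forehand), equating Wide's and Body's payoffs gives 2q − 7 = −13q + 6 ⇒ q = 13/15.

2/15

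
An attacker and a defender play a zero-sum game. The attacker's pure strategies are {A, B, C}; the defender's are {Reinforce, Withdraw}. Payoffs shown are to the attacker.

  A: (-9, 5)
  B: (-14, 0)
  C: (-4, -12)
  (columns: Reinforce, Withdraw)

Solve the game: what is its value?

Row minima: A → -9, B → -14, C → -12; maximin = -9.
Column maxima: Reinforce → -4, Withdraw → 5; minimax = -4.
-9 ≠ -4, so there is no saddle point; optimal play is mixed.
B is strictly dominated by A, so the attacker never plays it.
On the remaining 2×2 (A, C vs Reinforce, Withdraw):
Let the attacker play A with probability p. Expected payoff against Reinforce: (-9)p + (-4)(1−p) = −5p − 4; against Withdraw: 5p + (-12)(1−p) = 17p − 12.
Setting these equal: −5p − 4 = 17p − 12 ⇒ −22p = -8 ⇒ p = 4/11, and the value is (-5)·(4/11) − 4 = -64/11.
For the defender: with q = P(Reinforce), equating A's and C's payoffs gives −14q + 5 = 8q − 12 ⇒ q = 17/22.

-64/11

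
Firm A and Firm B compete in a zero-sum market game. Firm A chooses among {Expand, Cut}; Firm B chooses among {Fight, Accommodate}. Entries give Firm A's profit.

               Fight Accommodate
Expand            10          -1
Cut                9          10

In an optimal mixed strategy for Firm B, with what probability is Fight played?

Row minima: Expand → -1, Cut → 9; maximin = 9.
Column maxima: Fight → 10, Accommodate → 10; minimax = 10.
9 ≠ 10, so there is no saddle point; optimal play is mixed.
Let Firm A play Expand with probability p. Expected payoff against Fight: 10p + 9(1−p) = p + 9; against Accommodate: (-1)p + 10(1−p) = −11p + 10.
Setting these equal: p + 9 = −11p + 10 ⇒ 12p = 1 ⇒ p = 1/12, and the value is (1)·(1/12) + 9 = 109/12.
For Firm B: with q = P(Fight), equating Expand's and Cut's payoffs gives 11q − 1 = −q + 10 ⇒ q = 11/12.

11/12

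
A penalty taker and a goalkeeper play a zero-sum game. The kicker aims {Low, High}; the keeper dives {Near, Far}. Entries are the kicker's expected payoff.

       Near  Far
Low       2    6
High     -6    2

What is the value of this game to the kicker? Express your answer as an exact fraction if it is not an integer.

Row minima: Low → 2, High → -6; maximin = 2.
Column maxima: Near → 2, Far → 6; minimax = 2.
Since maximin = minimax = 2, there is a saddle point and the value is 2.

2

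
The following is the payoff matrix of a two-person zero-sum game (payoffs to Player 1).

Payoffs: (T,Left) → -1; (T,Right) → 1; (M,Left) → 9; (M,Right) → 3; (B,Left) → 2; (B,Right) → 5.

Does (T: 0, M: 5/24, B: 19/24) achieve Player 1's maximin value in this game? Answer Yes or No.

No

Against Left this mix gives (5/24)·9 + (19/24)·2 = 83/24.
Against Right this mix gives (5/24)·3 + (19/24)·5 = 55/12.
Player 2 will play Left, holding Player 1 to 83/24. Shifting weight toward the row that does better against Left would raise this floor (the equalizing mix achieves 13/3 against both Left and Right), so the proposed strategy is not optimal.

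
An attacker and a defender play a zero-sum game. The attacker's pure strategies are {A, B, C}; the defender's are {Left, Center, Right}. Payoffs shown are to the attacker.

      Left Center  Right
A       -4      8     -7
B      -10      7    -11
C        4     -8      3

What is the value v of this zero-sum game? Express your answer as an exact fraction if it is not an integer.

Row minima: A → -7, B → -11, C → -8; maximin = -7.
Column maxima: Left → 4, Center → 8, Right → 3; minimax = 3.
-7 ≠ 3, so there is no saddle point; optimal play is mixed.
B is strictly dominated by A, so the attacker never plays it.
Left is strictly dominated by Right (it gives the attacker strictly more in every row), so the defender never plays it.
On the remaining 2×2 (A, C vs Center, Right):
Let the attacker play A with probability p. Expected payoff against Center: 8p + (-8)(1−p) = 16p − 8; against Right: (-7)p + 3(1−p) = −10p + 3.
Setting these equal: 16p − 8 = −10p + 3 ⇒ 26p = 11 ⇒ p = 11/26, and the value is (16)·(11/26) − 8 = -16/13.
For the defender: with q = P(Center), equating A's and C's payoffs gives 15q − 7 = −11q + 3 ⇒ q = 5/13.

-16/13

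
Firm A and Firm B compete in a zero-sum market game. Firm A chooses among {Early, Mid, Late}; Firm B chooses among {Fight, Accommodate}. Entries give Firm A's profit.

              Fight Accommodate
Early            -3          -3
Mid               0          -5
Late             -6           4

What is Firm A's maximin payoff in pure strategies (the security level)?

-3

Row minima: Early → -3, Mid → -5, Late → -6.
The best of these is -3.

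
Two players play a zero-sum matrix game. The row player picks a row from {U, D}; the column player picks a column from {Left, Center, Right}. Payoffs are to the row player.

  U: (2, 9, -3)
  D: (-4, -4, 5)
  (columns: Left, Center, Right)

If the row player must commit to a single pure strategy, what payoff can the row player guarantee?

Row minima: U → -3, D → -4.
The best of these is -3.

-3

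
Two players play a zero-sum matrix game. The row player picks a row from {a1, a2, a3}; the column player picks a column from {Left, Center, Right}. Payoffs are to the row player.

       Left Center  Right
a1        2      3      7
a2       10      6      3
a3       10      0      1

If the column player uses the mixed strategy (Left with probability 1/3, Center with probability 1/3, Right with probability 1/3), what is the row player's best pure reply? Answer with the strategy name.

Expected payoff of a1: (1/3)·2 + (1/3)·3 + (1/3)·7 = 4.
Expected payoff of a2: (1/3)·10 + (1/3)·6 + (1/3)·3 = 19/3.
Expected payoff of a3: (1/3)·10 + (1/3)·0 + (1/3)·1 = 11/3.
The largest is 19/3, so the row player's best response is a2.

a2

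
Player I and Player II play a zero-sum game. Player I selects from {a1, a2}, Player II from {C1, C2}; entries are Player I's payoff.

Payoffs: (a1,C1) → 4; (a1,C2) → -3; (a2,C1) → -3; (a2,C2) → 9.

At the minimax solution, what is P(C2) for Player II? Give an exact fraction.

7/19

Row minima: a1 → -3, a2 → -3; maximin = -3.
Column maxima: C1 → 4, C2 → 9; minimax = 4.
-3 ≠ 4, so there is no saddle point; optimal play is mixed.
Let Player I play a1 with probability p. Expected payoff against C1: 4p + (-3)(1−p) = 7p − 3; against C2: (-3)p + 9(1−p) = −12p + 9.
Setting these equal: 7p − 3 = −12p + 9 ⇒ 19p = 12 ⇒ p = 12/19, and the value is (7)·(12/19) − 3 = 27/19.
For Player II: with q = P(C1), equating a1's and a2's payoffs gives 7q − 3 = −12q + 9 ⇒ q = 12/19.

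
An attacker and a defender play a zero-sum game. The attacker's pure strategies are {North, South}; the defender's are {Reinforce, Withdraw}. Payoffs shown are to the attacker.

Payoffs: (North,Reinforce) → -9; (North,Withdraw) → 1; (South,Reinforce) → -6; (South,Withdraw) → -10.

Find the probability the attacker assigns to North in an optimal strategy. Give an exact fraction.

2/7

Row minima: North → -9, South → -10; maximin = -9.
Column maxima: Reinforce → -6, Withdraw → 1; minimax = -6.
-9 ≠ -6, so there is no saddle point; optimal play is mixed.
Let the attacker play North with probability p. Expected payoff against Reinforce: (-9)p + (-6)(1−p) = −3p − 6; against Withdraw: 1p + (-10)(1−p) = 11p − 10.
Setting these equal: −3p − 6 = 11p − 10 ⇒ −14p = -4 ⇒ p = 2/7, and the value is (-3)·(2/7) − 6 = -48/7.
For the defender: with q = P(Reinforce), equating North's and South's payoffs gives −10q + 1 = 4q − 10 ⇒ q = 11/14.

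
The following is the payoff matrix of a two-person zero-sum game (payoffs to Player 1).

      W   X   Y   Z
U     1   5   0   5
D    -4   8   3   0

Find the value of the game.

3/8

Row minima: U → 0, D → -4; maximin = 0.
Column maxima: W → 1, X → 8, Y → 3, Z → 5; minimax = 1.
0 ≠ 1, so there is no saddle point; optimal play is mixed.
X is strictly dominated by W (it gives Player 1 strictly more in every row), so Player 2 never plays it.
Z is strictly dominated by W (it gives Player 1 strictly more in every row), so Player 2 never plays it.
On the remaining 2×2 (U, D vs W, Y):
Let Player 1 play U with probability p. Expected payoff against W: 1p + (-4)(1−p) = 5p − 4; against Y: 0p + 3(1−p) = −3p + 3.
Setting these equal: 5p − 4 = −3p + 3 ⇒ 8p = 7 ⇒ p = 7/8, and the value is (5)·(7/8) − 4 = 3/8.
For Player 2: with q = P(W), equating U's and D's payoffs gives q = −7q + 3 ⇒ q = 3/8.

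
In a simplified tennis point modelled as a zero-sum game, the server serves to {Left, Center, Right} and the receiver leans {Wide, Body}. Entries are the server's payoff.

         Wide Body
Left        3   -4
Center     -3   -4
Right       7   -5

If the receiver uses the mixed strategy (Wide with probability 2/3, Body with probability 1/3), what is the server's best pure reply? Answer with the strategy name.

Right

Expected payoff of Left: (2/3)·3 + (1/3)·(-4) = 2/3.
Expected payoff of Center: (2/3)·(-3) + (1/3)·(-4) = -10/3.
Expected payoff of Right: (2/3)·7 + (1/3)·(-5) = 3.
The largest is 3, so the server's best response is Right.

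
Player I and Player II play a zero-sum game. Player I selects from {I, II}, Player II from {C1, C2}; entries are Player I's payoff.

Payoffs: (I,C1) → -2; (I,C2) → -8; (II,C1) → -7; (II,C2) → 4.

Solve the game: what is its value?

Row minima: I → -8, II → -7; maximin = -7.
Column maxima: C1 → -2, C2 → 4; minimax = -2.
-7 ≠ -2, so there is no saddle point; optimal play is mixed.
Let Player I play I with probability p. Expected payoff against C1: (-2)p + (-7)(1−p) = 5p − 7; against C2: (-8)p + 4(1−p) = −12p + 4.
Setting these equal: 5p − 7 = −12p + 4 ⇒ 17p = 11 ⇒ p = 11/17, and the value is (5)·(11/17) − 7 = -64/17.
For Player II: with q = P(C1), equating I's and II's payoffs gives 6q − 8 = −11q + 4 ⇒ q = 12/17.

-64/17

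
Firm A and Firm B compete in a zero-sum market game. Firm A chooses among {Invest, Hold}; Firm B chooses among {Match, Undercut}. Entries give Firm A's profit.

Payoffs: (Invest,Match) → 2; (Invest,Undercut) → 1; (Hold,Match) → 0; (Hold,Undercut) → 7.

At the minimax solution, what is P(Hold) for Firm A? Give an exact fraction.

Row minima: Invest → 1, Hold → 0; maximin = 1.
Column maxima: Match → 2, Undercut → 7; minimax = 2.
1 ≠ 2, so there is no saddle point; optimal play is mixed.
Let Firm A play Invest with probability p. Expected payoff against Match: 2p + 0(1−p) = 2p; against Undercut: 1p + 7(1−p) = −6p + 7.
Setting these equal: 2p = −6p + 7 ⇒ 8p = 7 ⇒ p = 7/8, and the value is (2)·(7/8) = 7/4.
For Firm B: with q = P(Match), equating Invest's and Hold's payoffs gives q + 1 = −7q + 7 ⇒ q = 3/4.

1/8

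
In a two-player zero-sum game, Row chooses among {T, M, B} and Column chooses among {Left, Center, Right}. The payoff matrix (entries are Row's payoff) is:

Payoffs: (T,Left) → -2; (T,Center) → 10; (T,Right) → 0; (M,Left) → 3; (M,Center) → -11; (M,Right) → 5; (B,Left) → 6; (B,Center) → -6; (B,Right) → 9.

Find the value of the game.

2

Row minima: T → -2, M → -11, B → -6; maximin = -2.
Column maxima: Left → 6, Center → 10, Right → 9; minimax = 6.
-2 ≠ 6, so there is no saddle point; optimal play is mixed.
M is strictly dominated by B, so Row never plays it.
Right is strictly dominated by Left (it gives Row strictly more in every row), so Column never plays it.
On the remaining 2×2 (T, B vs Left, Center):
Let Row play T with probability p. Expected payoff against Left: (-2)p + 6(1−p) = −8p + 6; against Center: 10p + (-6)(1−p) = 16p − 6.
Setting these equal: −8p + 6 = 16p − 6 ⇒ −24p = -12 ⇒ p = 1/2, and the value is (-8)·(1/2) + 6 = 2.
For Column: with q = P(Left), equating T's and B's payoffs gives −12q + 10 = 12q − 6 ⇒ q = 2/3.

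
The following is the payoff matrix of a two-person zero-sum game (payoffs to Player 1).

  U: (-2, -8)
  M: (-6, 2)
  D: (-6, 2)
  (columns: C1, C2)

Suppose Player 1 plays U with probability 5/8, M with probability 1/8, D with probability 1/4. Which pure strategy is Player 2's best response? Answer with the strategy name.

C2

If Player 2 plays C1, Player 1's expected payoff is (5/8)·(-2) + (1/8)·(-6) + (1/4)·(-6) = -7/2.
If Player 2 plays C2, Player 1's expected payoff is (5/8)·(-8) + (1/8)·2 + (1/4)·2 = -17/4.
Player 2 minimizes Player 1's payoff; the smallest is -17/4, so the best response is C2.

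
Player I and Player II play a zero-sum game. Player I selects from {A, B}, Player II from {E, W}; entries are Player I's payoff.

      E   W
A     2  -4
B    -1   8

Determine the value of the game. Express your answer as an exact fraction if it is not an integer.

Row minima: A → -4, B → -1; maximin = -1.
Column maxima: E → 2, W → 8; minimax = 2.
-1 ≠ 2, so there is no saddle point; optimal play is mixed.
Let Player I play A with probability p. Expected payoff against E: 2p + (-1)(1−p) = 3p − 1; against W: (-4)p + 8(1−p) = −12p + 8.
Setting these equal: 3p − 1 = −12p + 8 ⇒ 15p = 9 ⇒ p = 3/5, and the value is (3)·(3/5) − 1 = 4/5.
For Player II: with q = P(E), equating A's and B's payoffs gives 6q − 4 = −9q + 8 ⇒ q = 4/5.

4/5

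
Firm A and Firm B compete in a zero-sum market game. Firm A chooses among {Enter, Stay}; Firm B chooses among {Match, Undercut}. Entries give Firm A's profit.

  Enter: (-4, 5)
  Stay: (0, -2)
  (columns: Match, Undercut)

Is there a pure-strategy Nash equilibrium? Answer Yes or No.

Row minima: Enter → -4, Stay → -2; maximin = -2.
Column maxima: Match → 0, Undercut → 5; minimax = 0.
-2 ≠ 0, so no pure-strategy equilibrium exists.

No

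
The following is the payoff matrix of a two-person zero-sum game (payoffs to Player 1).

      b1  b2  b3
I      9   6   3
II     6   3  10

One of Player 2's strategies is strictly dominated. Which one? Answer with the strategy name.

b1

b2 holds Player 1's payoff strictly below b1 in every row: 6 < 9, 3 < 6.
So b1 is strictly dominated for Player 2.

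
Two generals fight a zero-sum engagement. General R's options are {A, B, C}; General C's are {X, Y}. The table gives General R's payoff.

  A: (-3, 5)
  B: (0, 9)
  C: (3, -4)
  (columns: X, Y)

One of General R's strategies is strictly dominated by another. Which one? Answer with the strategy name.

A

B gives a strictly higher payoff than A against every column: 0 > -3, 9 > 5.
So A is strictly dominated and General R never plays it.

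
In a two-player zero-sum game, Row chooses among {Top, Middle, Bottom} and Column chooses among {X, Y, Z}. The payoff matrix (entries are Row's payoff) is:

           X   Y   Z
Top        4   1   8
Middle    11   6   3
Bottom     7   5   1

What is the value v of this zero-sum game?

Row minima: Top → 1, Middle → 3, Bottom → 1; maximin = 3.
Column maxima: X → 11, Y → 6, Z → 8; minimax = 6.
3 ≠ 6, so there is no saddle point; optimal play is mixed.
Bottom is strictly dominated by Middle, so Row never plays it.
X is strictly dominated by Y (it gives Row strictly more in every row), so Column never plays it.
On the remaining 2×2 (Top, Middle vs Y, Z):
Let Row play Top with probability p. Expected payoff against Y: 1p + 6(1−p) = −5p + 6; against Z: 8p + 3(1−p) = 5p + 3.
Setting these equal: −5p + 6 = 5p + 3 ⇒ −10p = -3 ⇒ p = 3/10, and the value is (-5)·(3/10) + 6 = 9/2.
For Column: with q = P(Y), equating Top's and Middle's payoffs gives −7q + 8 = 3q + 3 ⇒ q = 1/2.

9/2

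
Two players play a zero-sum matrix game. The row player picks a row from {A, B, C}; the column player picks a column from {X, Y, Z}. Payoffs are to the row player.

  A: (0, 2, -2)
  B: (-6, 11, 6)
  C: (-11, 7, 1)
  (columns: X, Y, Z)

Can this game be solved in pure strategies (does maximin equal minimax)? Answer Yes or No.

Row minima: A → -2, B → -6, C → -11; maximin = -2.
Column maxima: X → 0, Y → 11, Z → 6; minimax = 0.
-2 ≠ 0, so no pure-strategy equilibrium exists.

No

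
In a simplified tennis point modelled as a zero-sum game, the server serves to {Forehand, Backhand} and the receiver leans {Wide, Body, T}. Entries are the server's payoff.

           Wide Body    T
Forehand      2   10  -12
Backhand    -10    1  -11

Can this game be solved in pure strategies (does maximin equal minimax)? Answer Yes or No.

Yes

Row minima: Forehand → -12, Backhand → -11; maximin = -11.
Column maxima: Wide → 2, Body → 10, T → -11; minimax = -11.
maximin = minimax = -11, so a saddle point exists.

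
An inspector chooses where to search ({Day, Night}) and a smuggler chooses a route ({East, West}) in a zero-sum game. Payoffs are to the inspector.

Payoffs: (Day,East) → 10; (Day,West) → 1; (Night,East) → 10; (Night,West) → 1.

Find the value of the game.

Row minima: Day → 1, Night → 1; maximin = 1.
Column maxima: East → 10, West → 1; minimax = 1.
Since maximin = minimax = 1, there is a saddle point and the value is 1.

1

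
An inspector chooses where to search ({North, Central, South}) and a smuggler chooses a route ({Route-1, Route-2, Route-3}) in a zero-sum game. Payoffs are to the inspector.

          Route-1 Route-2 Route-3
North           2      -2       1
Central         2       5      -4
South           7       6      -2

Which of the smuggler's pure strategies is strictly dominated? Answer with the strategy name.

Route-3 holds the inspector's payoff strictly below Route-1 in every row: 1 < 2, -4 < 2, -2 < 7.
So Route-1 is strictly dominated for the smuggler.

Route-1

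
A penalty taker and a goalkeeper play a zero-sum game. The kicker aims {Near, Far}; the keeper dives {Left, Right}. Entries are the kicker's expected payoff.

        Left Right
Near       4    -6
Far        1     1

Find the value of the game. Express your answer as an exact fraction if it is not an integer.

1

Row minima: Near → -6, Far → 1; maximin = 1.
Column maxima: Left → 4, Right → 1; minimax = 1.
Since maximin = minimax = 1, there is a saddle point and the value is 1.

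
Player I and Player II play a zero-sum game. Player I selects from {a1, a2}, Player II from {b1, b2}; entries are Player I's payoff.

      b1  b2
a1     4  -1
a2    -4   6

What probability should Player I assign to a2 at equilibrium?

Row minima: a1 → -1, a2 → -4; maximin = -1.
Column maxima: b1 → 4, b2 → 6; minimax = 4.
-1 ≠ 4, so there is no saddle point; optimal play is mixed.
Let Player I play a1 with probability p. Expected payoff against b1: 4p + (-4)(1−p) = 8p − 4; against b2: (-1)p + 6(1−p) = −7p + 6.
Setting these equal: 8p − 4 = −7p + 6 ⇒ 15p = 10 ⇒ p = 2/3, and the value is (8)·(2/3) − 4 = 4/3.
For Player II: with q = P(b1), equating a1's and a2's payoffs gives 5q − 1 = −10q + 6 ⇒ q = 7/15.

1/3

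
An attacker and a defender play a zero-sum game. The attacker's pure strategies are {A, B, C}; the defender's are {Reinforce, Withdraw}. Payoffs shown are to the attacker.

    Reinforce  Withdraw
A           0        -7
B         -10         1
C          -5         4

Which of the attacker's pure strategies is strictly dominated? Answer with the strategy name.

B

C gives a strictly higher payoff than B against every column: -5 > -10, 4 > 1.
So B is strictly dominated and the attacker never plays it.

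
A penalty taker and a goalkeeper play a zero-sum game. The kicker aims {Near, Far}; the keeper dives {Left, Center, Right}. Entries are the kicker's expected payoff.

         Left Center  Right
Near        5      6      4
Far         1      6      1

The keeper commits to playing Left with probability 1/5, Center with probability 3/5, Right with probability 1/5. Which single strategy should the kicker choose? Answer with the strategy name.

Near

Expected payoff of Near: (1/5)·5 + (3/5)·6 + (1/5)·4 = 27/5.
Expected payoff of Far: (1/5)·1 + (3/5)·6 + (1/5)·1 = 4.
The largest is 27/5, so the kicker's best response is Near.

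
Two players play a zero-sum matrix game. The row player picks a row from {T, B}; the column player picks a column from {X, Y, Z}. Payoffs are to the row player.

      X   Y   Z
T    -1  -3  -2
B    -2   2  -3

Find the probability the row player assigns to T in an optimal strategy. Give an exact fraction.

5/6

Row minima: T → -3, B → -3; maximin = -3.
Column maxima: X → -1, Y → 2, Z → -2; minimax = -2.
-3 ≠ -2, so there is no saddle point; optimal play is mixed.
X is strictly dominated by Z (it gives the row player strictly more in every row), so the column player never plays it.
On the remaining 2×2 (T, B vs Y, Z):
Let the row player play T with probability p. Expected payoff against Y: (-3)p + 2(1−p) = −5p + 2; against Z: (-2)p + (-3)(1−p) = p − 3.
Setting these equal: −5p + 2 = p − 3 ⇒ −6p = -5 ⇒ p = 5/6, and the value is (-5)·(5/6) + 2 = -13/6.
For the column player: with q = P(Y), equating T's and B's payoffs gives −q − 2 = 5q − 3 ⇒ q = 1/6.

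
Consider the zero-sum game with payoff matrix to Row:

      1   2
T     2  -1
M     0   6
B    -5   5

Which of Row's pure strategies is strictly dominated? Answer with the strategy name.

B

M gives a strictly higher payoff than B against every column: 0 > -5, 6 > 5.
So B is strictly dominated and Row never plays it.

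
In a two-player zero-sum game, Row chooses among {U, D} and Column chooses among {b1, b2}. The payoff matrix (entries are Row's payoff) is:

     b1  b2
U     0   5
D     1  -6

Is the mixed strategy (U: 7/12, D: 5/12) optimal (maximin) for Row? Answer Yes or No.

Against b1 this mix gives (7/12)·0 + (5/12)·1 = 5/12.
Against b2 this mix gives (7/12)·5 + (5/12)·(-6) = 5/12.
All of Column's active replies (b1, b2) yield 5/12, and no column does worse for Row. The mix makes Column indifferent and guarantees 5/12, so it is optimal.

Yes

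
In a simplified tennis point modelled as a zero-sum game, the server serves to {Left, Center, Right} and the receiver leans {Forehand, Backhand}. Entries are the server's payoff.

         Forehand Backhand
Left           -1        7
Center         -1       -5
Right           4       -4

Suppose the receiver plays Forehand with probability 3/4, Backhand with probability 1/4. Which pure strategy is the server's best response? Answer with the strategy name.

Right

Expected payoff of Left: (3/4)·(-1) + (1/4)·7 = 1.
Expected payoff of Center: (3/4)·(-1) + (1/4)·(-5) = -2.
Expected payoff of Right: (3/4)·4 + (1/4)·(-4) = 2.
The largest is 2, so the server's best response is Right.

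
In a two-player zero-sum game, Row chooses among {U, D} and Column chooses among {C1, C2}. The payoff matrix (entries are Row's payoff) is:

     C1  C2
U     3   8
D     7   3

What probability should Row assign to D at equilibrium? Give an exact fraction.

Row minima: U → 3, D → 3; maximin = 3.
Column maxima: C1 → 7, C2 → 8; minimax = 7.
3 ≠ 7, so there is no saddle point; optimal play is mixed.
Let Row play U with probability p. Expected payoff against C1: 3p + 7(1−p) = −4p + 7; against C2: 8p + 3(1−p) = 5p + 3.
Setting these equal: −4p + 7 = 5p + 3 ⇒ −9p = -4 ⇒ p = 4/9, and the value is (-4)·(4/9) + 7 = 47/9.
For Column: with q = P(C1), equating U's and D's payoffs gives −5q + 8 = 4q + 3 ⇒ q = 5/9.

5/9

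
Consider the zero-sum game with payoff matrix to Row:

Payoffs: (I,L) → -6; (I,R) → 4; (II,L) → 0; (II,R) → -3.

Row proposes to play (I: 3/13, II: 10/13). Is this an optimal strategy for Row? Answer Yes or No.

Against L this mix gives (3/13)·(-6) + (10/13)·0 = -18/13.
Against R this mix gives (3/13)·4 + (10/13)·(-3) = -18/13.
All of Column's active replies (L, R) yield -18/13, and no column does worse for Row. The mix makes Column indifferent and guarantees -18/13, so it is optimal.

Yes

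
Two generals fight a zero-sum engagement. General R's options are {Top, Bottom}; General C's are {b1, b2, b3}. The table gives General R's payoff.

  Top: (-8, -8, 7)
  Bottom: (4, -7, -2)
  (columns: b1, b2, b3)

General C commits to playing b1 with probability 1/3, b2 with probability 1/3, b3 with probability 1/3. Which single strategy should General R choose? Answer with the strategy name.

Bottom

Expected payoff of Top: (1/3)·(-8) + (1/3)·(-8) + (1/3)·7 = -3.
Expected payoff of Bottom: (1/3)·4 + (1/3)·(-7) + (1/3)·(-2) = -5/3.
The largest is -5/3, so General R's best response is Bottom.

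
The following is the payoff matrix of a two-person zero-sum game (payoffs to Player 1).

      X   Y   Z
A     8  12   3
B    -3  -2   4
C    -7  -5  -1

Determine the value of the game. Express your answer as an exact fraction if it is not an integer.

Row minima: A → 3, B → -3, C → -7; maximin = 3.
Column maxima: X → 8, Y → 12, Z → 4; minimax = 4.
3 ≠ 4, so there is no saddle point; optimal play is mixed.
C is strictly dominated by A, so Player 1 never plays it.
Y is strictly dominated by X (it gives Player 1 strictly more in every row), so Player 2 never plays it.
On the remaining 2×2 (A, B vs X, Z):
Let Player 1 play A with probability p. Expected payoff against X: 8p + (-3)(1−p) = 11p − 3; against Z: 3p + 4(1−p) = −p + 4.
Setting these equal: 11p − 3 = −p + 4 ⇒ 12p = 7 ⇒ p = 7/12, and the value is (11)·(7/12) − 3 = 41/12.
For Player 2: with q = P(X), equating A's and B's payoffs gives 5q + 3 = −7q + 4 ⇒ q = 1/12.

41/12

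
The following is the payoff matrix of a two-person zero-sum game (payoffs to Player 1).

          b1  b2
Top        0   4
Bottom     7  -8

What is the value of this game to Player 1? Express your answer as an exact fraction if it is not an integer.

Row minima: Top → 0, Bottom → -8; maximin = 0.
Column maxima: b1 → 7, b2 → 4; minimax = 4.
0 ≠ 4, so there is no saddle point; optimal play is mixed.
Let Player 1 play Top with probability p. Expected payoff against b1: 0p + 7(1−p) = −7p + 7; against b2: 4p + (-8)(1−p) = 12p − 8.
Setting these equal: −7p + 7 = 12p − 8 ⇒ −19p = -15 ⇒ p = 15/19, and the value is (-7)·(15/19) + 7 = 28/19.
For Player 2: with q = P(b1), equating Top's and Bottom's payoffs gives −4q + 4 = 15q − 8 ⇒ q = 12/19.

28/19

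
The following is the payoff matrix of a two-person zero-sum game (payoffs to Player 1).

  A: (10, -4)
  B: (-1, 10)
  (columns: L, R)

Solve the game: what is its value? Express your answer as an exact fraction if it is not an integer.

Row minima: A → -4, B → -1; maximin = -1.
Column maxima: L → 10, R → 10; minimax = 10.
-1 ≠ 10, so there is no saddle point; optimal play is mixed.
Let Player 1 play A with probability p. Expected payoff against L: 10p + (-1)(1−p) = 11p − 1; against R: (-4)p + 10(1−p) = −14p + 10.
Setting these equal: 11p − 1 = −14p + 10 ⇒ 25p = 11 ⇒ p = 11/25, and the value is (11)·(11/25) − 1 = 96/25.
For Player 2: with q = P(L), equating A's and B's payoffs gives 14q − 4 = −11q + 10 ⇒ q = 14/25.

96/25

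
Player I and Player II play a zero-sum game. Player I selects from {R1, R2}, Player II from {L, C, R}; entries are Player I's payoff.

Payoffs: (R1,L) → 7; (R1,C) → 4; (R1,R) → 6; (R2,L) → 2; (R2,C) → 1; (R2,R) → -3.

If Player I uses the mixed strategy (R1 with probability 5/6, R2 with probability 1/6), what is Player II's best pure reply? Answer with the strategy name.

C

If Player II plays L, Player I's expected payoff is (5/6)·7 + (1/6)·2 = 37/6.
If Player II plays C, Player I's expected payoff is (5/6)·4 + (1/6)·1 = 7/2.
If Player II plays R, Player I's expected payoff is (5/6)·6 + (1/6)·(-3) = 9/2.
Player II minimizes Player I's payoff; the smallest is 7/2, so the best response is C.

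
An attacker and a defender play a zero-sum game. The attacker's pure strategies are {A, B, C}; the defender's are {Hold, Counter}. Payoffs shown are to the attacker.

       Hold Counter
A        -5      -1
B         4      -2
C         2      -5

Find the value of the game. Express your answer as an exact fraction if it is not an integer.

Row minima: A → -5, B → -2, C → -5; maximin = -2.
Column maxima: Hold → 4, Counter → -1; minimax = -1.
-2 ≠ -1, so there is no saddle point; optimal play is mixed.
C is strictly dominated by B, so the attacker never plays it.
On the remaining 2×2 (A, B vs Hold, Counter):
Let the attacker play A with probability p. Expected payoff against Hold: (-5)p + 4(1−p) = −9p + 4; against Counter: (-1)p + (-2)(1−p) = p − 2.
Setting these equal: −9p + 4 = p − 2 ⇒ −10p = -6 ⇒ p = 3/5, and the value is (-9)·(3/5) + 4 = -7/5.
For the defender: with q = P(Hold), equating A's and B's payoffs gives −4q − 1 = 6q − 2 ⇒ q = 1/10.

-7/5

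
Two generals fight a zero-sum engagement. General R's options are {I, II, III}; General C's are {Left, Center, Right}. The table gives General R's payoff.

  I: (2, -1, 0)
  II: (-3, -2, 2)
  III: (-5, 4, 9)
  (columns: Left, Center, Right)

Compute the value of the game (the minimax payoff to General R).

1/4

Row minima: I → -1, II → -3, III → -5; maximin = -1.
Column maxima: Left → 2, Center → 4, Right → 9; minimax = 2.
-1 ≠ 2, so there is no saddle point; optimal play is mixed.
Right is strictly dominated by Center (it gives General R strictly more in every row), so General C never plays it.
With Right eliminated, II is strictly dominated by I (I gives General R strictly more in every remaining column), so General R never plays it.
On the remaining 2×2 (I, III vs Left, Center):
Let General R play I with probability p. Expected payoff against Left: 2p + (-5)(1−p) = 7p − 5; against Center: (-1)p + 4(1−p) = −5p + 4.
Setting these equal: 7p − 5 = −5p + 4 ⇒ 12p = 9 ⇒ p = 3/4, and the value is (7)·(3/4) − 5 = 1/4.
For General C: with q = P(Left), equating I's and III's payoffs gives 3q − 1 = −9q + 4 ⇒ q = 5/12.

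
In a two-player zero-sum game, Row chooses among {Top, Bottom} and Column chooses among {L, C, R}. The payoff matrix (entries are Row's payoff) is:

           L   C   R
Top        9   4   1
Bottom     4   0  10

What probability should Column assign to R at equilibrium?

4/13

Row minima: Top → 1, Bottom → 0; maximin = 1.
Column maxima: L → 9, C → 4, R → 10; minimax = 4.
1 ≠ 4, so there is no saddle point; optimal play is mixed.
L is strictly dominated by C (it gives Row strictly more in every row), so Column never plays it.
On the remaining 2×2 (Top, Bottom vs C, R):
Let Row play Top with probability p. Expected payoff against C: 4p + 0(1−p) = 4p; against R: 1p + 10(1−p) = −9p + 10.
Setting these equal: 4p = −9p + 10 ⇒ 13p = 10 ⇒ p = 10/13, and the value is (4)·(10/13) = 40/13.
For Column: with q = P(C), equating Top's and Bottom's payoffs gives 3q + 1 = −10q + 10 ⇒ q = 9/13.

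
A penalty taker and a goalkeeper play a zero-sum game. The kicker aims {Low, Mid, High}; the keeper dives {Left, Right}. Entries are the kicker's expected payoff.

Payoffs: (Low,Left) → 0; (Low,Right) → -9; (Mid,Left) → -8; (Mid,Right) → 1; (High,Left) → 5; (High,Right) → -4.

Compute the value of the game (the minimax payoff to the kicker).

Row minima: Low → -9, Mid → -8, High → -4; maximin = -4.
Column maxima: Left → 5, Right → 1; minimax = 1.
-4 ≠ 1, so there is no saddle point; optimal play is mixed.
Low is strictly dominated by High, so the kicker never plays it.
On the remaining 2×2 (Mid, High vs Left, Right):
Let the kicker play Mid with probability p. Expected payoff against Left: (-8)p + 5(1−p) = −13p + 5; against Right: 1p + (-4)(1−p) = 5p − 4.
Setting these equal: −13p + 5 = 5p − 4 ⇒ −18p = -9 ⇒ p = 1/2, and the value is (-13)·(1/2) + 5 = -3/2.
For the keeper: with q = P(Left), equating Mid's and High's payoffs gives −9q + 1 = 9q − 4 ⇒ q = 5/18.

-3/2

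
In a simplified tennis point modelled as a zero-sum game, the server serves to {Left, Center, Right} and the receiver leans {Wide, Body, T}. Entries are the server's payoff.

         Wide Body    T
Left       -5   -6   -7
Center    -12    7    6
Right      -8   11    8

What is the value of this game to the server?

Row minima: Left → -7, Center → -12, Right → -8; maximin = -7.
Column maxima: Wide → -5, Body → 11, T → 8; minimax = -5.
-7 ≠ -5, so there is no saddle point; optimal play is mixed.
Center is strictly dominated by Right, so the server never plays it.
Body is strictly dominated by T (it gives the server strictly more in every row), so the receiver never plays it.
On the remaining 2×2 (Left, Right vs Wide, T):
Let the server play Left with probability p. Expected payoff against Wide: (-5)p + (-8)(1−p) = 3p − 8; against T: (-7)p + 8(1−p) = −15p + 8.
Setting these equal: 3p − 8 = −15p + 8 ⇒ 18p = 16 ⇒ p = 8/9, and the value is (3)·(8/9) − 8 = -16/3.
For the receiver: with q = P(Wide), equating Left's and Right's payoffs gives 2q − 7 = −16q + 8 ⇒ q = 5/6.

-16/3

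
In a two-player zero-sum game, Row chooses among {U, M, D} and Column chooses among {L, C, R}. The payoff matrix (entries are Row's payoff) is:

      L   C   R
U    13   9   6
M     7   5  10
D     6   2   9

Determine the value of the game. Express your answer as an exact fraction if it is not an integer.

15/2

Row minima: U → 6, M → 5, D → 2; maximin = 6.
Column maxima: L → 13, C → 9, R → 10; minimax = 9.
6 ≠ 9, so there is no saddle point; optimal play is mixed.
D is strictly dominated by M, so Row never plays it.
L is strictly dominated by C (it gives Row strictly more in every row), so Column never plays it.
On the remaining 2×2 (U, M vs C, R):
Let Row play U with probability p. Expected payoff against C: 9p + 5(1−p) = 4p + 5; against R: 6p + 10(1−p) = −4p + 10.
Setting these equal: 4p + 5 = −4p + 10 ⇒ 8p = 5 ⇒ p = 5/8, and the value is (4)·(5/8) + 5 = 15/2.
For Column: with q = P(C), equating U's and M's payoffs gives 3q + 6 = −5q + 10 ⇒ q = 1/2.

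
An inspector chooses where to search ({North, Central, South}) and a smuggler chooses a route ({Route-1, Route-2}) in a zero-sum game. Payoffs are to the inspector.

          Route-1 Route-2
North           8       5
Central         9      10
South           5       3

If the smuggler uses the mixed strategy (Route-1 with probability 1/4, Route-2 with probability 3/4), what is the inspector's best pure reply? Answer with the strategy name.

Expected payoff of North: (1/4)·8 + (3/4)·5 = 23/4.
Expected payoff of Central: (1/4)·9 + (3/4)·10 = 39/4.
Expected payoff of South: (1/4)·5 + (3/4)·3 = 7/2.
The largest is 39/4, so the inspector's best response is Central.

Central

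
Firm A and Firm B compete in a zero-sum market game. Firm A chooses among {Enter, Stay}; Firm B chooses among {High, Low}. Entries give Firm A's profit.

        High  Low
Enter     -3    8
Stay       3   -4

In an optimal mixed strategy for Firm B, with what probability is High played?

Row minima: Enter → -3, Stay → -4; maximin = -3.
Column maxima: High → 3, Low → 8; minimax = 3.
-3 ≠ 3, so there is no saddle point; optimal play is mixed.
Let Firm A play Enter with probability p. Expected payoff against High: (-3)p + 3(1−p) = −6p + 3; against Low: 8p + (-4)(1−p) = 12p − 4.
Setting these equal: −6p + 3 = 12p − 4 ⇒ −18p = -7 ⇒ p = 7/18, and the value is (-6)·(7/18) + 3 = 2/3.
For Firm B: with q = P(High), equating Enter's and Stay's payoffs gives −11q + 8 = 7q − 4 ⇒ q = 2/3.

2/3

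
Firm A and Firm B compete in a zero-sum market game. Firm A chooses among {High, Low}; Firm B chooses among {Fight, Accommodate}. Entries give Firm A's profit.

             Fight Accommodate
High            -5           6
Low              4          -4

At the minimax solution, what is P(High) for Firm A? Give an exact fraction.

8/19

Row minima: High → -5, Low → -4; maximin = -4.
Column maxima: Fight → 4, Accommodate → 6; minimax = 4.
-4 ≠ 4, so there is no saddle point; optimal play is mixed.
Let Firm A play High with probability p. Expected payoff against Fight: (-5)p + 4(1−p) = −9p + 4; against Accommodate: 6p + (-4)(1−p) = 10p − 4.
Setting these equal: −9p + 4 = 10p − 4 ⇒ −19p = -8 ⇒ p = 8/19, and the value is (-9)·(8/19) + 4 = 4/19.
For Firm B: with q = P(Fight), equating High's and Low's payoffs gives −11q + 6 = 8q − 4 ⇒ q = 10/19.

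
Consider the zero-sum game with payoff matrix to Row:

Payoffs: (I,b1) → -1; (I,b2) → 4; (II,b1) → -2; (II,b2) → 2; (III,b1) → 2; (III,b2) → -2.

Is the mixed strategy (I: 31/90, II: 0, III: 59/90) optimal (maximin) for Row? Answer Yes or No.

No

Against b1 this mix gives (31/90)·(-1) + (59/90)·2 = 29/30.
Against b2 this mix gives (31/90)·4 + (59/90)·(-2) = 1/15.
Column will play b2, holding Row to 1/15. Shifting weight toward the row that does better against b2 would raise this floor (the equalizing mix achieves 2/3 against both b2 and b1), so the proposed strategy is not optimal.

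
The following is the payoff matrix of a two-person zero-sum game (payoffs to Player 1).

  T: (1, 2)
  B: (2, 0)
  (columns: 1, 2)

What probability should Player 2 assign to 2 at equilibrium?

1/3

Row minima: T → 1, B → 0; maximin = 1.
Column maxima: 1 → 2, 2 → 2; minimax = 2.
1 ≠ 2, so there is no saddle point; optimal play is mixed.
Let Player 1 play T with probability p. Expected payoff against 1: 1p + 2(1−p) = −p + 2; against 2: 2p + 0(1−p) = 2p.
Setting these equal: −p + 2 = 2p ⇒ −3p = -2 ⇒ p = 2/3, and the value is (-1)·(2/3) + 2 = 4/3.
For Player 2: with q = P(1), equating T's and B's payoffs gives −q + 2 = 2q ⇒ q = 2/3.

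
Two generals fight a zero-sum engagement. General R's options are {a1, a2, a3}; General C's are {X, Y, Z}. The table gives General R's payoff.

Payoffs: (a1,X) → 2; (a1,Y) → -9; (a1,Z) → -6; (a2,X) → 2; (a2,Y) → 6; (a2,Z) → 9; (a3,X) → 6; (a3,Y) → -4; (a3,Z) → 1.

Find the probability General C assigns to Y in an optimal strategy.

2/7

Row minima: a1 → -9, a2 → 2, a3 → -4; maximin = 2.
Column maxima: X → 6, Y → 6, Z → 9; minimax = 6.
2 ≠ 6, so there is no saddle point; optimal play is mixed.
a1 is strictly dominated by a3, so General R never plays it.
Z is strictly dominated by Y (it gives General R strictly more in every row), so General C never plays it.
On the remaining 2×2 (a2, a3 vs X, Y):
Let General R play a2 with probability p. Expected payoff against X: 2p + 6(1−p) = −4p + 6; against Y: 6p + (-4)(1−p) = 10p − 4.
Setting these equal: −4p + 6 = 10p − 4 ⇒ −14p = -10 ⇒ p = 5/7, and the value is (-4)·(5/7) + 6 = 22/7.
For General C: with q = P(X), equating a2's and a3's payoffs gives −4q + 6 = 10q − 4 ⇒ q = 5/7.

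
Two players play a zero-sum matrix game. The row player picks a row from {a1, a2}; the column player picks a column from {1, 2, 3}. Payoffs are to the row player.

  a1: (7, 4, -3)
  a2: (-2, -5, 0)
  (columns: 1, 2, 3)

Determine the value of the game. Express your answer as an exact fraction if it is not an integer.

Row minima: a1 → -3, a2 → -5; maximin = -3.
Column maxima: 1 → 7, 2 → 4, 3 → 0; minimax = 0.
-3 ≠ 0, so there is no saddle point; optimal play is mixed.
1 is strictly dominated by 2 (it gives the row player strictly more in every row), so the column player never plays it.
On the remaining 2×2 (a1, a2 vs 2, 3):
Let the row player play a1 with probability p. Expected payoff against 2: 4p + (-5)(1−p) = 9p − 5; against 3: (-3)p + 0(1−p) = −3p.
Setting these equal: 9p − 5 = −3p ⇒ 12p = 5 ⇒ p = 5/12, and the value is (9)·(5/12) − 5 = -5/4.
For the column player: with q = P(2), equating a1's and a2's payoffs gives 7q − 3 = −5q ⇒ q = 1/4.

-5/4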